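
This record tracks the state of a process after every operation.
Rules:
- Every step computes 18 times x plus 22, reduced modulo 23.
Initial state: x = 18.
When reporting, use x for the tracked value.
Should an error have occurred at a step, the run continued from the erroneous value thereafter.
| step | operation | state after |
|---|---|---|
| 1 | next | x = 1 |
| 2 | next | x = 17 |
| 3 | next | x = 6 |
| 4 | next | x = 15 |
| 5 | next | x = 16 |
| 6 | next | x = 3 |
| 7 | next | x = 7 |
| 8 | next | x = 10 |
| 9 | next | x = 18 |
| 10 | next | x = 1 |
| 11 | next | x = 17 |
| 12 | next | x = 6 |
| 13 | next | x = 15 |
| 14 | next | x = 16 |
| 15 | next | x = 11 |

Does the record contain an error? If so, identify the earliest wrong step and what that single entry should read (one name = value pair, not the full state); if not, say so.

step 6, x = 11

1. x = (18*18 + 22) mod 23 = 1 (agrees with the record)
2. x = (18*1 + 22) mod 23 = 17 (verified)
3. x = (18*17 + 22) mod 23 = 6 (checks out)
4. x = (18*6 + 22) mod 23 = 15 (in agreement)
5. x = (18*15 + 22) mod 23 = 16 (checks out)
6. x = (18*16 + 22) mod 23 = 11 (this is not what the record shows)
First incorrect step: 6; the correct value is x = 11.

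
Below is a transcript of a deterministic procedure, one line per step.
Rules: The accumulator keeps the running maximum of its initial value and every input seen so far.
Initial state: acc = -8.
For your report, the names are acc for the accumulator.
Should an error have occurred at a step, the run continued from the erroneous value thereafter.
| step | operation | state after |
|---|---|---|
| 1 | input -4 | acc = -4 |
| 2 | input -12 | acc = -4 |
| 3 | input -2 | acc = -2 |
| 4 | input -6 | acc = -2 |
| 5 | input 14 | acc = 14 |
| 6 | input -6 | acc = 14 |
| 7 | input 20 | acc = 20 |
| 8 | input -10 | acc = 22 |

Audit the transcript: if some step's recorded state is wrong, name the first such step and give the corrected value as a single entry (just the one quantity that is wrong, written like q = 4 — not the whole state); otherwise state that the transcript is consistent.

Recomputing the run from the initial state:
step 1: acc = -4
step 2: acc = -4
step 3: acc = -2
step 4: acc = -2
step 5: acc = 14
step 6: acc = 14
step 7: acc = 20
step 8: acc = 20
The first disagreement with the transcript is at step 8, where the value should be acc = 20.

step 8, acc = 20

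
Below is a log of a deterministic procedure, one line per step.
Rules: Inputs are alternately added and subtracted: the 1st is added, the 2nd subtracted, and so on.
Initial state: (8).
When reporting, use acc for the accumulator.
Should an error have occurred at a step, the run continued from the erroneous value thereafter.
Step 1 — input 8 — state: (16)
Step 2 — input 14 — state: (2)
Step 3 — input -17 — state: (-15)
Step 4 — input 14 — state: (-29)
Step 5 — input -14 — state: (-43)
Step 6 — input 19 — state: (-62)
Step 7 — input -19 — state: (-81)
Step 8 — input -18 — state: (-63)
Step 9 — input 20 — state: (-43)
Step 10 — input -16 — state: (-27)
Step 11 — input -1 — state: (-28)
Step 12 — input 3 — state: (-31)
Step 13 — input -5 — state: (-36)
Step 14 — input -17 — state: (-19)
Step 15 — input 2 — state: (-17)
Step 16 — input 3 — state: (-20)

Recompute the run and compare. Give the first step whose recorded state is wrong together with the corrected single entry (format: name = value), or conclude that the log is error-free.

no error

step 1: acc = 8 + 8 = 16 -> in agreement
step 2: acc = 16 - 14 = 2 -> checks out
step 3: acc = 2 + -17 = -15 -> in agreement
step 4: acc = -15 - 14 = -29 -> consistent with the log
step 5: acc = -29 + -14 = -43 -> verified
step 6: acc = -43 - 19 = -62 -> in agreement
step 7: acc = -62 + -19 = -81 -> same as recorded
step 8: acc = -81 - -18 = -63 -> confirmed correct
step 9: acc = -63 + 20 = -43 -> same as recorded
step 10: acc = -43 - -16 = -27 -> consistent with the log
step 11: acc = -27 + -1 = -28 -> matches
step 12: acc = -28 - 3 = -31 -> in agreement
step 13: acc = -31 + -5 = -36 -> verified
step 14: acc = -36 - -17 = -19 -> no discrepancy
step 15: acc = -19 + 2 = -17 -> agrees with the log
step 16: acc = -17 - 3 = -20 -> same as recorded
Nothing is out of place; the run is error-free.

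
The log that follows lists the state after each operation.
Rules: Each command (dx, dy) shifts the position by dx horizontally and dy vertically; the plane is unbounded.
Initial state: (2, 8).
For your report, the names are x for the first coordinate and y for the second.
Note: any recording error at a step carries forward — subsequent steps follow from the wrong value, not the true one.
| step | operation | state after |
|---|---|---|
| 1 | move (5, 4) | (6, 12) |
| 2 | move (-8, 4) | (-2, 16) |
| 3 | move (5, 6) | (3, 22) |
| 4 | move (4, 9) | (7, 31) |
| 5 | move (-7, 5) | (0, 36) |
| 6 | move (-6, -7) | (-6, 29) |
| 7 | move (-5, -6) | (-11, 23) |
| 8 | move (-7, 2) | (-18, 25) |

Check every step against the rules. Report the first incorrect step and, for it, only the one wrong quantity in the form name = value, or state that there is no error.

step 1: x = 2 + (5) = 7, y = 8 + (4) = 12 -> the log disagrees here
Conclusion: step 1 carries the first error; the entry should be x = 7.

step 1, x = 7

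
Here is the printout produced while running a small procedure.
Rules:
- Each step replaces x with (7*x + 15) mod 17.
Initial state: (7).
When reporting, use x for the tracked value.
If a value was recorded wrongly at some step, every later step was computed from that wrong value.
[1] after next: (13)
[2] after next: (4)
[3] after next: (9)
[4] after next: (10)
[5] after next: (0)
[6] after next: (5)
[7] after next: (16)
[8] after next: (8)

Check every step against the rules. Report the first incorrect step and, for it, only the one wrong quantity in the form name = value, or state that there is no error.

step 6, x = 15

step 1: x = (7*7 + 15) mod 17 = 13 -> confirmed correct
step 2: x = (7*13 + 15) mod 17 = 4 -> checks out
step 3: x = (7*4 + 15) mod 17 = 9 -> agrees with the printout
step 4: x = (7*9 + 15) mod 17 = 10 -> same as recorded
step 5: x = (7*10 + 15) mod 17 = 0 -> matches
step 6: x = (7*0 + 15) mod 17 = 15 -> the entry is off here
First incorrect step: 6; the correct value is x = 15.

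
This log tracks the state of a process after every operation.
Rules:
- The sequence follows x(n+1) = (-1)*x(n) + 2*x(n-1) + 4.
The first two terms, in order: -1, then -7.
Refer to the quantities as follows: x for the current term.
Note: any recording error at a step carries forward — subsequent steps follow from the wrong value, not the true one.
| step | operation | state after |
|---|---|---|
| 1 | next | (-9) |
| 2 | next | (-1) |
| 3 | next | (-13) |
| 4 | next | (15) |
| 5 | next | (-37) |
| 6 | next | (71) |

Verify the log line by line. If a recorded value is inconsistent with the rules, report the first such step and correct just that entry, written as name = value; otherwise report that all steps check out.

Recomputing the run from the initial state:
step 1: x = 9
step 2: x = -19
step 3: x = 41
step 4: x = -75
step 5: x = 161
step 6: x = -307
The first disagreement with the log is at step 1, where the value should be x = 9.

step 1, x = 9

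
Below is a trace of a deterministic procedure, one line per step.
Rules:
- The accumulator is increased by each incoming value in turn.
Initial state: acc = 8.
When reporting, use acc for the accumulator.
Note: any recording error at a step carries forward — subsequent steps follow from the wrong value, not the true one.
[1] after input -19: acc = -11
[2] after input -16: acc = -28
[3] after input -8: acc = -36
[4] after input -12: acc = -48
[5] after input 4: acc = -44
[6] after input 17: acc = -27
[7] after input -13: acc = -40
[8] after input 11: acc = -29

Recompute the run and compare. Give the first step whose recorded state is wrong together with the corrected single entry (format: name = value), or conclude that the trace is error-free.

Recomputing the run from the initial state:
step 1: acc = -11
step 2: acc = -27
step 3: acc = -35
step 4: acc = -47
step 5: acc = -43
step 6: acc = -26
step 7: acc = -39
step 8: acc = -28
The first disagreement with the trace is at step 2, where the value should be acc = -27.

step 2, acc = -27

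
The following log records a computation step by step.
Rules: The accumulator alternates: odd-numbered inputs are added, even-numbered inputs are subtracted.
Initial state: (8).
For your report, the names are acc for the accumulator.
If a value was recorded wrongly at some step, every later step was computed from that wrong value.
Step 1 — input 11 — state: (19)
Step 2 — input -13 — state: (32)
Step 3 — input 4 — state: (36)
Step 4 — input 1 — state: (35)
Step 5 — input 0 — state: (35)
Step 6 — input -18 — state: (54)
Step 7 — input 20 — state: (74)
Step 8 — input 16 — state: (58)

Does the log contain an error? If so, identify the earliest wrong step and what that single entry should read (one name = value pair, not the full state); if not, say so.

Step 1: acc = 8 + 11 = 19 — in agreement.
Step 2: acc = 19 - -13 = 32 — consistent with the log.
Step 3: acc = 32 + 4 = 36 — confirmed correct.
Step 4: acc = 36 - 1 = 35 — agrees with the log.
Step 5: acc = 35 + 0 = 35 — in agreement.
Step 6: acc = 35 - -18 = 53 — the log disagrees here.
First deviation found at step 6; the corrected entry is acc = 53.

step 6, acc = 53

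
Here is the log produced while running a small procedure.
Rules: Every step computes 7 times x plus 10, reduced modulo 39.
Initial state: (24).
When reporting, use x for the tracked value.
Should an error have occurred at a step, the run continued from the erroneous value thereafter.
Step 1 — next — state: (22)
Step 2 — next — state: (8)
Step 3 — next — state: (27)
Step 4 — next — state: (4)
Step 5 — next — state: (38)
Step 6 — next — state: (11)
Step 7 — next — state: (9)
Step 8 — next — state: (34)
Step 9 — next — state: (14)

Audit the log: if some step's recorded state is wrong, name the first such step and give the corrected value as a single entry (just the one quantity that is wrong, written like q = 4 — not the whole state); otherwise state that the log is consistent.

step 6, x = 3

Recomputing the run from the initial state:
step 1: x = 22
step 2: x = 8
step 3: x = 27
step 4: x = 4
step 5: x = 38
step 6: x = 3
step 7: x = 31
step 8: x = 32
step 9: x = 0
The first disagreement with the log is at step 6, where the value should be x = 3.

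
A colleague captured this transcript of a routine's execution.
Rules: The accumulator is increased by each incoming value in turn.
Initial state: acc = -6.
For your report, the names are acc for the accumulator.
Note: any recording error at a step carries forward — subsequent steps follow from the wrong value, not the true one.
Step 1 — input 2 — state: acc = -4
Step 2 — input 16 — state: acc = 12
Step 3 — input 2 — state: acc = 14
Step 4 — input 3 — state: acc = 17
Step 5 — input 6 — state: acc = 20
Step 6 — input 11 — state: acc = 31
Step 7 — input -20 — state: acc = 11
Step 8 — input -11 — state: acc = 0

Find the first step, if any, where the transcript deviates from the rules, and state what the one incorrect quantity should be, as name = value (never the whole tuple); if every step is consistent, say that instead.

step 5, acc = 23

Step 1: acc = -6 + 2 = -4 — same as recorded.
Step 2: acc = -4 + 16 = 12 — checks out.
Step 3: acc = 12 + 2 = 14 — no discrepancy.
Step 4: acc = 14 + 3 = 17 — checks out.
Step 5: acc = 17 + 6 = 23 — the transcript disagrees here.
So the first discrepancy is step 5, where the right value is acc = 23.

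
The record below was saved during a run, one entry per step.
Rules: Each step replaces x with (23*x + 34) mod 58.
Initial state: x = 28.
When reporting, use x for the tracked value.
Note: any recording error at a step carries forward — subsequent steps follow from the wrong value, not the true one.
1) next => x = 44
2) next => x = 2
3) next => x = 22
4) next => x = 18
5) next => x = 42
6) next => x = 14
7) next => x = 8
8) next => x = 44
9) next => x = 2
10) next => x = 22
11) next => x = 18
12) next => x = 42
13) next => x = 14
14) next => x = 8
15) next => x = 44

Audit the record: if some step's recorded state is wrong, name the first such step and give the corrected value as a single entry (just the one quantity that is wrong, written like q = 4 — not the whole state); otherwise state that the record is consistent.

Recomputing the run from the initial state:
step 1: x = 40
step 2: x = 26
step 3: x = 52
step 4: x = 12
step 5: x = 20
step 6: x = 30
step 7: x = 28
step 8: x = 40
step 9: x = 26
step 10: x = 52
step 11: x = 12
step 12: x = 20
step 13: x = 30
step 14: x = 28
step 15: x = 40
The first disagreement with the record is at step 1, where the value should be x = 40.

step 1, x = 40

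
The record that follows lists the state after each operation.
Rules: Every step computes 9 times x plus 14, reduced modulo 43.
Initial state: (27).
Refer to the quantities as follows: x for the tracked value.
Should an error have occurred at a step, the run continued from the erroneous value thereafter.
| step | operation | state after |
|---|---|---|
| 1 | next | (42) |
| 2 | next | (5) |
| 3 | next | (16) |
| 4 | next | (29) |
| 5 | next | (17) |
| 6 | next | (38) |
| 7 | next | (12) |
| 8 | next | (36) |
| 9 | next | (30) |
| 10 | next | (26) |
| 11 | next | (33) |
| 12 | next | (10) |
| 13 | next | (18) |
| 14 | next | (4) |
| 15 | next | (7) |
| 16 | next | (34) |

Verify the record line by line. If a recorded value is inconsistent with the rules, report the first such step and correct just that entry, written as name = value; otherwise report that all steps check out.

step 9, x = 37

1. x = (9*27 + 14) mod 43 = 42 (matches)
2. x = (9*42 + 14) mod 43 = 5 (same as recorded)
3. x = (9*5 + 14) mod 43 = 16 (agrees with the record)
4. x = (9*16 + 14) mod 43 = 29 (verified)
5. x = (9*29 + 14) mod 43 = 17 (in agreement)
6. x = (9*17 + 14) mod 43 = 38 (same as recorded)
7. x = (9*38 + 14) mod 43 = 12 (matches)
8. x = (9*12 + 14) mod 43 = 36 (matches)
9. x = (9*36 + 14) mod 43 = 37 (the record disagrees here)
The audit stops at step 9: the recorded entry is wrong and should be x = 37.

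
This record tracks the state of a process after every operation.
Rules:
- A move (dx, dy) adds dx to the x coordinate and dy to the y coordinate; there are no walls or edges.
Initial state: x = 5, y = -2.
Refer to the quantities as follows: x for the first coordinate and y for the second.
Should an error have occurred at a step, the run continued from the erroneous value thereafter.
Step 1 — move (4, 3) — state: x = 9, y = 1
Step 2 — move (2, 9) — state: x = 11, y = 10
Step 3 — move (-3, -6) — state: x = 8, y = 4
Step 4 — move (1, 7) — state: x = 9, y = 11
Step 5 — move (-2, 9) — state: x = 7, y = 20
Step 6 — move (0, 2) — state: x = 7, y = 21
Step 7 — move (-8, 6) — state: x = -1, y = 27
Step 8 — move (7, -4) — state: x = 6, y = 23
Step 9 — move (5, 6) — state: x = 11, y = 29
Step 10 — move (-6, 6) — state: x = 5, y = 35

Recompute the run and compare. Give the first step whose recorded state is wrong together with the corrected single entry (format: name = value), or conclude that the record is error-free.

step 6, y = 22

step 1: x = 5 + (4) = 9, y = -2 + (3) = 1 -> exactly as logged
step 2: x = 9 + (2) = 11, y = 1 + (9) = 10 -> exactly as logged
step 3: x = 11 + (-3) = 8, y = 10 + (-6) = 4 -> no discrepancy
step 4: x = 8 + (1) = 9, y = 4 + (7) = 11 -> verified
step 5: x = 9 + (-2) = 7, y = 11 + (9) = 20 -> checks out
step 6: x = 7 + (0) = 7, y = 20 + (2) = 22 -> the record disagrees here
So the first discrepancy is step 6, where the right value is y = 22.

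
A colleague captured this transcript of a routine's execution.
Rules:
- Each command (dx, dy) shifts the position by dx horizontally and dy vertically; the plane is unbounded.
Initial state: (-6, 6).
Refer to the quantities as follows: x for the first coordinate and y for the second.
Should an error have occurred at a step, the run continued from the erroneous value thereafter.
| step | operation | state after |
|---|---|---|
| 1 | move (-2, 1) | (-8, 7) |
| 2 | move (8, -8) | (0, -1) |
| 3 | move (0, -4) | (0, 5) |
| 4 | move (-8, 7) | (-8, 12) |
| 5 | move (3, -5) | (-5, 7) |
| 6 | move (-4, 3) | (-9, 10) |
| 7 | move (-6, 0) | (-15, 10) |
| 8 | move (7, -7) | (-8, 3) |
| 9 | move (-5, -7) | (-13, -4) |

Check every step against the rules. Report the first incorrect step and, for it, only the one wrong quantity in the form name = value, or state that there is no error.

Step 1: x = -6 + (-2) = -8, y = 6 + (1) = 7 — consistent with the transcript.
Step 2: x = -8 + (8) = 0, y = 7 + (-8) = -1 — consistent with the transcript.
Step 3: x = 0 + (0) = 0, y = -1 + (-4) = -5 — the transcript disagrees here.
First deviation found at step 3; the corrected entry is y = -5.

step 3, y = -5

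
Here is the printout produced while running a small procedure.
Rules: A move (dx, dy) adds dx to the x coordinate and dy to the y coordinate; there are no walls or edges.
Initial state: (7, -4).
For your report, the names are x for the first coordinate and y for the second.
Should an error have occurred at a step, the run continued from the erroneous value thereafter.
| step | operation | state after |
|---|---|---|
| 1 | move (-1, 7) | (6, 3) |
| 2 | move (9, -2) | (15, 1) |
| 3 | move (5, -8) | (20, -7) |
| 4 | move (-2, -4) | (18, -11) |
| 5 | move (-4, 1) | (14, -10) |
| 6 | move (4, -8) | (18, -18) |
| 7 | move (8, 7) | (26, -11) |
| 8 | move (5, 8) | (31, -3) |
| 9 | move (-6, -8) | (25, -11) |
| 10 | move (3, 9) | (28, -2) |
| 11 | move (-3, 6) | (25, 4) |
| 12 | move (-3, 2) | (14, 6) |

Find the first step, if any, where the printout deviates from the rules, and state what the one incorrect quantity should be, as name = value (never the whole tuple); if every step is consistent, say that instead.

step 12, x = 22

Recomputing the run from the initial state:
step 1: x = 6, y = 3
step 2: x = 15, y = 1
step 3: x = 20, y = -7
step 4: x = 18, y = -11
step 5: x = 14, y = -10
step 6: x = 18, y = -18
step 7: x = 26, y = -11
step 8: x = 31, y = -3
step 9: x = 25, y = -11
step 10: x = 28, y = -2
step 11: x = 25, y = 4
step 12: x = 22, y = 6
The first disagreement with the printout is at step 12, where the value should be x = 22.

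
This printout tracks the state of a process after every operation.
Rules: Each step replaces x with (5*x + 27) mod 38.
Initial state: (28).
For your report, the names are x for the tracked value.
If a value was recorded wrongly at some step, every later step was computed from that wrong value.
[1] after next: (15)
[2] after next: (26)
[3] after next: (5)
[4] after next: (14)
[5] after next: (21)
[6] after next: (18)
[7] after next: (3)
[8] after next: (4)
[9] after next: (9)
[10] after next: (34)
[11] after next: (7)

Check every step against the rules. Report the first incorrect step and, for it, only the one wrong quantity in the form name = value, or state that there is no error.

no error

step 1: x = (5*28 + 27) mod 38 = 15 -> verified
step 2: x = (5*15 + 27) mod 38 = 26 -> same as recorded
step 3: x = (5*26 + 27) mod 38 = 5 -> consistent with the printout
step 4: x = (5*5 + 27) mod 38 = 14 -> exactly as logged
step 5: x = (5*14 + 27) mod 38 = 21 -> no discrepancy
step 6: x = (5*21 + 27) mod 38 = 18 -> consistent with the printout
step 7: x = (5*18 + 27) mod 38 = 3 -> agrees with the printout
step 8: x = (5*3 + 27) mod 38 = 4 -> no discrepancy
step 9: x = (5*4 + 27) mod 38 = 9 -> verified
step 10: x = (5*9 + 27) mod 38 = 34 -> checks out
step 11: x = (5*34 + 27) mod 38 = 7 -> confirmed correct
Nothing is out of place; the run is error-free.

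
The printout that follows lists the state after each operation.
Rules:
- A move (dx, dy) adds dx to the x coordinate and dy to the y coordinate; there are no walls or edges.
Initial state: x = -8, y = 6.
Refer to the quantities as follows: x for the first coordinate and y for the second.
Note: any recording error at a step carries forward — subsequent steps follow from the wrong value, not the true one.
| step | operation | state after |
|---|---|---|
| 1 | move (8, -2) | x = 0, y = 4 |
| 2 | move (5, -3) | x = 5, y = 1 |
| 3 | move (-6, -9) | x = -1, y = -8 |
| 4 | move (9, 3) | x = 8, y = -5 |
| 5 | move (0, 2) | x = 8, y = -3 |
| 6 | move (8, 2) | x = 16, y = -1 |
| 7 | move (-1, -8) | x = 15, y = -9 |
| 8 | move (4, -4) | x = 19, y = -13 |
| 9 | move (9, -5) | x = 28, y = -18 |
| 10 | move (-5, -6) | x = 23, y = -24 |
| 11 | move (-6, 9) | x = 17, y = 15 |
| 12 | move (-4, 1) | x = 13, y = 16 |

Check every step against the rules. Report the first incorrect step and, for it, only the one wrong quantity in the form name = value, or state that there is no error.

step 11, y = -15

Recomputing the run from the initial state:
step 1: x = 0, y = 4
step 2: x = 5, y = 1
step 3: x = -1, y = -8
step 4: x = 8, y = -5
step 5: x = 8, y = -3
step 6: x = 16, y = -1
step 7: x = 15, y = -9
step 8: x = 19, y = -13
step 9: x = 28, y = -18
step 10: x = 23, y = -24
step 11: x = 17, y = -15
step 12: x = 13, y = -14
The first disagreement with the printout is at step 11, where the value should be y = -15.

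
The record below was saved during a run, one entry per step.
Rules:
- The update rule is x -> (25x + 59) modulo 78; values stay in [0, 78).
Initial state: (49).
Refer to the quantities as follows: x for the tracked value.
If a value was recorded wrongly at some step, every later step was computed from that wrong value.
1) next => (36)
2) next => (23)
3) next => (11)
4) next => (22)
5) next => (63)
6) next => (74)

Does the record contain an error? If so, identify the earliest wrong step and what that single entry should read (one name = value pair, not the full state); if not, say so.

Recomputing the run from the initial state:
step 1: x = 36
step 2: x = 23
step 3: x = 10
step 4: x = 75
step 5: x = 62
step 6: x = 49
The first disagreement with the record is at step 3, where the value should be x = 10.

step 3, x = 10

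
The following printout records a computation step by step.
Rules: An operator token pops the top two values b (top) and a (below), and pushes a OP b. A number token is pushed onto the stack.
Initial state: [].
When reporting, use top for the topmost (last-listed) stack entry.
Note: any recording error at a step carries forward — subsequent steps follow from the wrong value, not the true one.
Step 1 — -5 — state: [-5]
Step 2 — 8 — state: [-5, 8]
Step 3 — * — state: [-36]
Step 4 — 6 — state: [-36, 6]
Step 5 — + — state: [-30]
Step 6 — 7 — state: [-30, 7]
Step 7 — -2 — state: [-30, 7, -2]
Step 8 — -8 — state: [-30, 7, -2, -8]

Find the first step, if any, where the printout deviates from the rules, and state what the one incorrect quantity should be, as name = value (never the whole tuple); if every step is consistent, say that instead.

step 1: push -5: top = -5 -> exactly as logged
step 2: push 8: top = 8 -> matches
step 3: -5 * 8 = -40 -> first mismatch against the printout
The audit stops at step 3: the recorded entry is wrong and should be top = -40.

step 3, top = -40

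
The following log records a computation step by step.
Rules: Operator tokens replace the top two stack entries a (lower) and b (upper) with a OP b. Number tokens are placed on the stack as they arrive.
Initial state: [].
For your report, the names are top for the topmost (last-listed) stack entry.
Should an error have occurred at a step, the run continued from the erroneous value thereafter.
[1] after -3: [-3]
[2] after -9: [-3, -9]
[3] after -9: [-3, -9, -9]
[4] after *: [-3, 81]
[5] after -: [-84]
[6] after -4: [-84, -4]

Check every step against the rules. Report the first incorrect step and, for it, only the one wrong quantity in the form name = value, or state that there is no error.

Step 1: push -3: top = -3 — no discrepancy.
Step 2: push -9: top = -9 — agrees with the log.
Step 3: push -9: top = -9 — exactly as logged.
Step 4: -9 * -9 = 81 — in agreement.
Step 5: -3 - 81 = -84 — checks out.
Step 6: push -4: top = -4 — checks out.
No step deviates from the rules.

no error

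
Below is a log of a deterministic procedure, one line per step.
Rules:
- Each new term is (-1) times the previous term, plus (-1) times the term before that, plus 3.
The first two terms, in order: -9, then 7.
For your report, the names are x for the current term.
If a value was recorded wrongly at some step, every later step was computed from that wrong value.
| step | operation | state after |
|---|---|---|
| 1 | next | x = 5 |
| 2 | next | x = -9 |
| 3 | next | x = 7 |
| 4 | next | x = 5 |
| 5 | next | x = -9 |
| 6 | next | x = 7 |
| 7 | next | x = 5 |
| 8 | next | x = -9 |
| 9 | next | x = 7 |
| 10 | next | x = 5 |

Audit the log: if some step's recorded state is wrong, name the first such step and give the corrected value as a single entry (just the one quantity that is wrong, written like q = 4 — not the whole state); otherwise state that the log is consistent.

no error

step 1: x = -1*(7) + (-1)*(-9) + (3) = 5 -> checks out
step 2: x = -1*(5) + (-1)*(7) + (3) = -9 -> exactly as logged
step 3: x = -1*(-9) + (-1)*(5) + (3) = 7 -> exactly as logged
step 4: x = -1*(7) + (-1)*(-9) + (3) = 5 -> verified
step 5: x = -1*(5) + (-1)*(7) + (3) = -9 -> consistent with the log
step 6: x = -1*(-9) + (-1)*(5) + (3) = 7 -> in agreement
step 7: x = -1*(7) + (-1)*(-9) + (3) = 5 -> confirmed correct
step 8: x = -1*(5) + (-1)*(7) + (3) = -9 -> consistent with the log
step 9: x = -1*(-9) + (-1)*(5) + (3) = 7 -> matches
step 10: x = -1*(7) + (-1)*(-9) + (3) = 5 -> no discrepancy
All steps check out; nothing to correct.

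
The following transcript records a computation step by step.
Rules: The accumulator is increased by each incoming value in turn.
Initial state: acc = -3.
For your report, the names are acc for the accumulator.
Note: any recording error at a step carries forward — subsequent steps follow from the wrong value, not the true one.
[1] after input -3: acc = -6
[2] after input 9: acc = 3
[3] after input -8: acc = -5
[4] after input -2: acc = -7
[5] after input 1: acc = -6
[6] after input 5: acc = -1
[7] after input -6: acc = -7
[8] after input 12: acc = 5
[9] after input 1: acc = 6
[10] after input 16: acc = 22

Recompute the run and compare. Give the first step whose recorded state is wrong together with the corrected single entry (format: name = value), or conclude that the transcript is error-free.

no error

Recomputing the run from the initial state:
step 1: acc = -6
step 2: acc = 3
step 3: acc = -5
step 4: acc = -7
step 5: acc = -6
step 6: acc = -1
step 7: acc = -7
step 8: acc = 5
step 9: acc = 6
step 10: acc = 22
This matches the transcript at every step.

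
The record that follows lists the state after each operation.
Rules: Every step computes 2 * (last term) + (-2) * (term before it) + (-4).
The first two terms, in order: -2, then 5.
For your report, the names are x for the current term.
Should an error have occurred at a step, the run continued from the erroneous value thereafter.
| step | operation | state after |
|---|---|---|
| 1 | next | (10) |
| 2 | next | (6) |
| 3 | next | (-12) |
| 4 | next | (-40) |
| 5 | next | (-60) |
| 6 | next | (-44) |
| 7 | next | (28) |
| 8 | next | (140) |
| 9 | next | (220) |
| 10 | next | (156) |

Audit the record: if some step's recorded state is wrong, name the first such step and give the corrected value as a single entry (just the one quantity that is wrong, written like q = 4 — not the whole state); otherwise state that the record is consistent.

no error

1. x = 2*(5) + (-2)*(-2) + (-4) = 10 (no discrepancy)
2. x = 2*(10) + (-2)*(5) + (-4) = 6 (same as recorded)
3. x = 2*(6) + (-2)*(10) + (-4) = -12 (checks out)
4. x = 2*(-12) + (-2)*(6) + (-4) = -40 (checks out)
5. x = 2*(-40) + (-2)*(-12) + (-4) = -60 (consistent with the record)
6. x = 2*(-60) + (-2)*(-40) + (-4) = -44 (same as recorded)
7. x = 2*(-44) + (-2)*(-60) + (-4) = 28 (confirmed correct)
8. x = 2*(28) + (-2)*(-44) + (-4) = 140 (checks out)
9. x = 2*(140) + (-2)*(28) + (-4) = 220 (in agreement)
10. x = 2*(220) + (-2)*(140) + (-4) = 156 (matches)
All entries verified; no error found.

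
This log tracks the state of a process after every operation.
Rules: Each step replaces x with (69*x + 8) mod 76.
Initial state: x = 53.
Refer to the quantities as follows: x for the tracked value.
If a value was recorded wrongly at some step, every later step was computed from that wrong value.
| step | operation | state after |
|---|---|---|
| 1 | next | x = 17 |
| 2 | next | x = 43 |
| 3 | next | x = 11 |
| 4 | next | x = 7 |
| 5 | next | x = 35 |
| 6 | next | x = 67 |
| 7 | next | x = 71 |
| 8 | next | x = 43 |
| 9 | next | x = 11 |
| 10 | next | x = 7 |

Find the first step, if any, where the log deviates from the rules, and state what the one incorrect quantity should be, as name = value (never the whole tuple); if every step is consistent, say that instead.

step 1: x = (69*53 + 8) mod 76 = 17 -> exactly as logged
step 2: x = (69*17 + 8) mod 76 = 41 -> first mismatch against the log
First deviation found at step 2; the corrected entry is x = 41.

step 2, x = 41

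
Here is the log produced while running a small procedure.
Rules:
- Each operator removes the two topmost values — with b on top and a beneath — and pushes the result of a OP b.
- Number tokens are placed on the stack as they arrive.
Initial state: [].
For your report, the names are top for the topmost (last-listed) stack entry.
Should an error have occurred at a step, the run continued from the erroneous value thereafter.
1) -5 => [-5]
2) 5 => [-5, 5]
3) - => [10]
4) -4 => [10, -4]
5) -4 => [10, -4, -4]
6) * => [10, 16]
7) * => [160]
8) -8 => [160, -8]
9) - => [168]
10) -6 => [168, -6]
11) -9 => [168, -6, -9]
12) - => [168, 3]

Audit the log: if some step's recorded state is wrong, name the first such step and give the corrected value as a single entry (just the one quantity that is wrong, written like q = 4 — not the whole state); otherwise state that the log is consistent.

step 3, top = -10

step 1: push -5: top = -5 -> verified
step 2: push 5: top = 5 -> no discrepancy
step 3: -5 - 5 = -10 -> the recorded entry deviates here
The audit stops at step 3: the recorded entry is wrong and should be top = -10.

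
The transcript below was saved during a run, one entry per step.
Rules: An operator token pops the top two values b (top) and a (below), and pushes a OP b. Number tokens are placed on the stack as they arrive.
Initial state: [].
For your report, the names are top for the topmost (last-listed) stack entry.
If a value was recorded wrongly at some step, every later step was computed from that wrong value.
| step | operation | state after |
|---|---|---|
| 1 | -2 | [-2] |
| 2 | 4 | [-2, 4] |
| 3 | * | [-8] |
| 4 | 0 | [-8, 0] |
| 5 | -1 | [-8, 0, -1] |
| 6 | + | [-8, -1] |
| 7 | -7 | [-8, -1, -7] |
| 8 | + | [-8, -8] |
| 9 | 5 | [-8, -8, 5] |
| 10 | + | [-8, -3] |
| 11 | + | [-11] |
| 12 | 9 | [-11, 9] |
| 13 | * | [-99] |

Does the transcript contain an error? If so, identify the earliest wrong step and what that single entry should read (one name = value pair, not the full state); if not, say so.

Step 1: push -2: top = -2 — exactly as logged.
Step 2: push 4: top = 4 — exactly as logged.
Step 3: -2 * 4 = -8 — confirmed correct.
Step 4: push 0: top = 0 — same as recorded.
Step 5: push -1: top = -1 — consistent with the transcript.
Step 6: 0 + -1 = -1 — in agreement.
Step 7: push -7: top = -7 — exactly as logged.
Step 8: -1 + -7 = -8 — verified.
Step 9: push 5: top = 5 — same as recorded.
Step 10: -8 + 5 = -3 — no discrepancy.
Step 11: -8 + -3 = -11 — in agreement.
Step 12: push 9: top = 9 — agrees with the transcript.
Step 13: -11 * 9 = -99 — consistent with the transcript.
The whole run recomputes cleanly — no discrepancies.

no error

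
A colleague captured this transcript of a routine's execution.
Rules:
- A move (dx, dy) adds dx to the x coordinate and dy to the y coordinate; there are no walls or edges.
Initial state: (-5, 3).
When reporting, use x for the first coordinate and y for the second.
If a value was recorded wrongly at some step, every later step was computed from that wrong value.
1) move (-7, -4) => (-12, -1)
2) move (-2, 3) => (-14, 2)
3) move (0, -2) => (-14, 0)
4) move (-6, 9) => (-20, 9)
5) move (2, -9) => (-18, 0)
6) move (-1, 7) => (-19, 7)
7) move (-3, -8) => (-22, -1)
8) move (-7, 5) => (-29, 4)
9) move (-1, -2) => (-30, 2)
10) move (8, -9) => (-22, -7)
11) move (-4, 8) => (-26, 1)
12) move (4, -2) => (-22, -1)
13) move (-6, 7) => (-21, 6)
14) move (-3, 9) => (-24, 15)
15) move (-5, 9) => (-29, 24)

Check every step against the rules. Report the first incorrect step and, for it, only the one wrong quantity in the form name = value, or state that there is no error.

step 13, x = -28

1. x = -5 + (-7) = -12, y = 3 + (-4) = -1 (in agreement)
2. x = -12 + (-2) = -14, y = -1 + (3) = 2 (confirmed correct)
3. x = -14 + (0) = -14, y = 2 + (-2) = 0 (matches)
4. x = -14 + (-6) = -20, y = 0 + (9) = 9 (matches)
5. x = -20 + (2) = -18, y = 9 + (-9) = 0 (confirmed correct)
6. x = -18 + (-1) = -19, y = 0 + (7) = 7 (agrees with the transcript)
7. x = -19 + (-3) = -22, y = 7 + (-8) = -1 (same as recorded)
8. x = -22 + (-7) = -29, y = -1 + (5) = 4 (agrees with the transcript)
9. x = -29 + (-1) = -30, y = 4 + (-2) = 2 (matches)
10. x = -30 + (8) = -22, y = 2 + (-9) = -7 (agrees with the transcript)
11. x = -22 + (-4) = -26, y = -7 + (8) = 1 (consistent with the transcript)
12. x = -26 + (4) = -22, y = 1 + (-2) = -1 (same as recorded)
13. x = -22 + (-6) = -28, y = -1 + (7) = 6 (a discrepancy with the transcript)
The earliest wrong entry is at step 13: it should read x = -28.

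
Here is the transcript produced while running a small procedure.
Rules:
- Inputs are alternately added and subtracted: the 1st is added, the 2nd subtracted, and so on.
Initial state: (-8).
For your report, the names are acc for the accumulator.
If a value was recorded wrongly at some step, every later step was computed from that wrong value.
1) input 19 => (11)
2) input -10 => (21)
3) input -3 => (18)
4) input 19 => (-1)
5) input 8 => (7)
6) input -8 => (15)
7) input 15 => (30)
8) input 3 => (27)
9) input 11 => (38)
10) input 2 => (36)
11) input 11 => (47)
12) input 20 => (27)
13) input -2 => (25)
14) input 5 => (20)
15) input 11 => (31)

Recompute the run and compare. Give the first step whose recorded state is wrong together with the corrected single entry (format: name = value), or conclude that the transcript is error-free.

Recomputing the run from the initial state:
step 1: acc = 11
step 2: acc = 21
step 3: acc = 18
step 4: acc = -1
step 5: acc = 7
step 6: acc = 15
step 7: acc = 30
step 8: acc = 27
step 9: acc = 38
step 10: acc = 36
step 11: acc = 47
step 12: acc = 27
step 13: acc = 25
step 14: acc = 20
step 15: acc = 31
This matches the transcript at every step.

no error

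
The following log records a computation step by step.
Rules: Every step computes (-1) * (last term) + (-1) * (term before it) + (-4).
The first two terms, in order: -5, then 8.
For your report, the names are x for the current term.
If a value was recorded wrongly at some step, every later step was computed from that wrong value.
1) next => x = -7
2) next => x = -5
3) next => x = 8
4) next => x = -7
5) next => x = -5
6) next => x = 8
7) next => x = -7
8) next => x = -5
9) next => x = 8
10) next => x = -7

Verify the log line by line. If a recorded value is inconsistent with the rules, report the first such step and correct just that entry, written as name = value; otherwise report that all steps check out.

no error

Step 1: x = -1*(8) + (-1)*(-5) + (-4) = -7 — exactly as logged.
Step 2: x = -1*(-7) + (-1)*(8) + (-4) = -5 — agrees with the log.
Step 3: x = -1*(-5) + (-1)*(-7) + (-4) = 8 — exactly as logged.
Step 4: x = -1*(8) + (-1)*(-5) + (-4) = -7 — checks out.
Step 5: x = -1*(-7) + (-1)*(8) + (-4) = -5 — consistent with the log.
Step 6: x = -1*(-5) + (-1)*(-7) + (-4) = 8 — matches.
Step 7: x = -1*(8) + (-1)*(-5) + (-4) = -7 — verified.
Step 8: x = -1*(-7) + (-1)*(8) + (-4) = -5 — in agreement.
Step 9: x = -1*(-5) + (-1)*(-7) + (-4) = 8 — in agreement.
Step 10: x = -1*(8) + (-1)*(-5) + (-4) = -7 — checks out.
Nothing is out of place; the run is error-free.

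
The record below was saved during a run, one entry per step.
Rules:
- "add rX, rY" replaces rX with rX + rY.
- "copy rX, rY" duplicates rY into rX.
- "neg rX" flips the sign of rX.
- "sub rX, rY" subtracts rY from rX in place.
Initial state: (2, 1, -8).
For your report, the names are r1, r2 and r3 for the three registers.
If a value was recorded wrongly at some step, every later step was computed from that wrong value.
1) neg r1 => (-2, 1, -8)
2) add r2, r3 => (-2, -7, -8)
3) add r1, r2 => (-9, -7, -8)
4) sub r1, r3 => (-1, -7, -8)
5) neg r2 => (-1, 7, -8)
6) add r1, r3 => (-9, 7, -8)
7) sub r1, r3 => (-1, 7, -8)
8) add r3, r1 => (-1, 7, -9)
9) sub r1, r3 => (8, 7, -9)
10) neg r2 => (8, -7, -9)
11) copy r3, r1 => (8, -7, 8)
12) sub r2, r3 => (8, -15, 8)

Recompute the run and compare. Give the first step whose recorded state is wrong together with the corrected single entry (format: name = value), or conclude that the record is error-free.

Step 1: r1 = -(2) = -2 — consistent with the record.
Step 2: r2 = 1 + -8 = -7 — confirmed correct.
Step 3: r1 = -2 + -7 = -9 — verified.
Step 4: r1 = -9 - -8 = -1 — agrees with the record.
Step 5: r2 = -(-7) = 7 — checks out.
Step 6: r1 = -1 + -8 = -9 — confirmed correct.
Step 7: r1 = -9 - -8 = -1 — matches.
Step 8: r3 = -8 + -1 = -9 — agrees with the record.
Step 9: r1 = -1 - -9 = 8 — checks out.
Step 10: r2 = -(7) = -7 — agrees with the record.
Step 11: r3 = 8 — matches.
Step 12: r2 = -7 - 8 = -15 — matches.
All entries verified; no error found.

no error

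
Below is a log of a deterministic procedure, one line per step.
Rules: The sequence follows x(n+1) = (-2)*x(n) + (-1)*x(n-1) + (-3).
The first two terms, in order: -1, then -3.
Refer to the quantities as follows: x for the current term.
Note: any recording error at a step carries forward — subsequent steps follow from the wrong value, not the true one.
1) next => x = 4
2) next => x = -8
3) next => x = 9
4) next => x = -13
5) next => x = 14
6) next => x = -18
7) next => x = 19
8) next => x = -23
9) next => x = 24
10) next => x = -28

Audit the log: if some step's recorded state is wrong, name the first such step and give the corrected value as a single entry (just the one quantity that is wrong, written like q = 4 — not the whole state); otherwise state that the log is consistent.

1. x = -2*(-3) + (-1)*(-1) + (-3) = 4 (confirmed correct)
2. x = -2*(4) + (-1)*(-3) + (-3) = -8 (verified)
3. x = -2*(-8) + (-1)*(4) + (-3) = 9 (same as recorded)
4. x = -2*(9) + (-1)*(-8) + (-3) = -13 (checks out)
5. x = -2*(-13) + (-1)*(9) + (-3) = 14 (same as recorded)
6. x = -2*(14) + (-1)*(-13) + (-3) = -18 (no discrepancy)
7. x = -2*(-18) + (-1)*(14) + (-3) = 19 (confirmed correct)
8. x = -2*(19) + (-1)*(-18) + (-3) = -23 (same as recorded)
9. x = -2*(-23) + (-1)*(19) + (-3) = 24 (verified)
10. x = -2*(24) + (-1)*(-23) + (-3) = -28 (exactly as logged)
All steps check out; nothing to correct.

no error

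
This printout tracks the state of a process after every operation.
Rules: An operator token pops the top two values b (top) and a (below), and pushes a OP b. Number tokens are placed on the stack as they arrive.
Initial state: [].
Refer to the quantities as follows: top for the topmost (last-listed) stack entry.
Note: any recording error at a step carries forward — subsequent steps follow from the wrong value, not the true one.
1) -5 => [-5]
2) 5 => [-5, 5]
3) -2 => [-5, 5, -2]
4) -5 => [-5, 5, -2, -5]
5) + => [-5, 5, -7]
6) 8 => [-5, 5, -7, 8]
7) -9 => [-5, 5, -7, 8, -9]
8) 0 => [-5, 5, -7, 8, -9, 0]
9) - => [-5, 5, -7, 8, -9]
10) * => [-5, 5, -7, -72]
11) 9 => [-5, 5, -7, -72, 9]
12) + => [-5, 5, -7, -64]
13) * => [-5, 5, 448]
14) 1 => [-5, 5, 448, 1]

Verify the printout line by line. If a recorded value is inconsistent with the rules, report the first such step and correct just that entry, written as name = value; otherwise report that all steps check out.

Recomputing the run from the initial state:
step 1: [-5]
step 2: [-5, 5]
step 3: [-5, 5, -2]
step 4: [-5, 5, -2, -5]
step 5: [-5, 5, -7]
step 6: [-5, 5, -7, 8]
step 7: [-5, 5, -7, 8, -9]
step 8: [-5, 5, -7, 8, -9, 0]
step 9: [-5, 5, -7, 8, -9]
step 10: [-5, 5, -7, -72]
step 11: [-5, 5, -7, -72, 9]
step 12: [-5, 5, -7, -63]
step 13: [-5, 5, 441]
step 14: [-5, 5, 441, 1]
The first disagreement with the printout is at step 12, where the value should be top = -63.

step 12, top = -63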